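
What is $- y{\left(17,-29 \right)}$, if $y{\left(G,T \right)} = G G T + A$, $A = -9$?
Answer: $8390$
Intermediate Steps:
$y{\left(G,T \right)} = -9 + T G^{2}$ ($y{\left(G,T \right)} = G G T - 9 = G^{2} T - 9 = T G^{2} - 9 = -9 + T G^{2}$)
$- y{\left(17,-29 \right)} = - (-9 - 29 \cdot 17^{2}) = - (-9 - 8381) = \left(-1\right) \left(-8390\right) = 8390$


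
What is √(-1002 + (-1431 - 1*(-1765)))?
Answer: 2*I*√167 ≈ 25.846*I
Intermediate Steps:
√(-1002 + (-1431 - 1*(-1765))) = √(-1002 + (-1431 + 1765)) = √(-1002 + 334) = √(-668) = 2*I*√167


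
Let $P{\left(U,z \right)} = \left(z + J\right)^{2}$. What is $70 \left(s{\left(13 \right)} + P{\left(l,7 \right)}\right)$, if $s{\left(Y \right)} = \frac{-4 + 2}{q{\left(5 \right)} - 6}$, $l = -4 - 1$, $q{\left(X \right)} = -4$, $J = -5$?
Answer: $294$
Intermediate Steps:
$l = -5$ ($l = -4 - 1 = -5$)
$P{\left(U,z \right)} = \left(-5 + z\right)^{2}$ ($P{\left(U,z \right)} = \left(z - 5\right)^{2} = \left(-5 + z\right)^{2}$)
$s{\left(Y \right)} = \frac{1}{5}$ ($s{\left(Y \right)} = \frac{-4 + 2}{-4 - 6} = - \frac{2}{-10} = \left(-2\right) \left(- \frac{1}{10}\right) = \frac{1}{5}$)
$70 \left(s{\left(13 \right)} + P{\left(l,7 \right)}\right) = 70 \left(\frac{1}{5} + \left(-5 + 7\right)^{2}\right) = 70 \left(\frac{1}{5} + 2^{2}\right) = 70 \left(\frac{1}{5} + 4\right) = 70 \cdot \frac{21}{5} = 294$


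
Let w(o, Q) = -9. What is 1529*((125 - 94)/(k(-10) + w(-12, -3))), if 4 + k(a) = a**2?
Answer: 47399/87 ≈ 544.82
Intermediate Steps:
k(a) = -4 + a**2
1529*((125 - 94)/(k(-10) + w(-12, -3))) = 1529*((125 - 94)/((-4 + (-10)**2) - 9)) = 1529*(31/((-4 + 100) - 9)) = 1529*(31/(96 - 9)) = 1529*(31/87) = 47399/87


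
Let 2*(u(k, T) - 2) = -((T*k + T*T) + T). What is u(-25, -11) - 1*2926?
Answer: -6233/2 ≈ -3116.5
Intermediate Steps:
u(k, T) = 2 - T/2 - T**2/2 - T*k/2 (u(k, T) = 2 + (-((T*k + T*T) + T))/2 = 2 + (-((T*k + T**2) + T))/2 = 2 + (-((T**2 + T*k) + T))/2 = 2 + (-(T + T**2 + T*k))/2 = 2 + (-T - T**2 - T*k)/2 = 2 + (-T/2 - T**2/2 - T*k/2) = 2 - T/2 - T**2/2 - T*k/2)
u(-25, -11) - 1*2926 = (2 - 1/2*(-11) - 1/2*(-11)**2 - 1/2*(-11)*(-25)) - 1*2926 = (2 + 11/2 - 1/2*121 - 275/2) - 2926 = (2 + 11/2 - 121/2 - 275/2) - 2926 = -381/2 - 2926 = -6233/2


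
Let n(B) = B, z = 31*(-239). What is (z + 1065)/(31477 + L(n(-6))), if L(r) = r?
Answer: -6344/31471 ≈ -0.20158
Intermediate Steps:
z = -7409
(z + 1065)/(31477 + L(n(-6))) = (-7409 + 1065)/(31477 - 6) = -6344/31471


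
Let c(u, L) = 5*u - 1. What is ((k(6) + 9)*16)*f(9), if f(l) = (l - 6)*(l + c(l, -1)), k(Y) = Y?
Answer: 38160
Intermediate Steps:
c(u, L) = -1 + 5*u
f(l) = (-1 + 6*l)*(-6 + l) (f(l) = (l - 6)*(l + (-1 + 5*l)) = (-6 + l)*(-1 + 6*l) = (-1 + 6*l)*(-6 + l))
((k(6) + 9)*16)*f(9) = ((6 + 9)*16)*(6 - 37*9 + 6*9²) = (15*16)*(6 - 333 + 6*81) = 240*(6 - 333 + 486) = 240*159 = 38160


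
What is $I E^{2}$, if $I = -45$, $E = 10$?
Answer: $-4500$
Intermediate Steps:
$I E^{2} = - 45 \cdot 10^{2} = \left(-45\right) 100 = -4500$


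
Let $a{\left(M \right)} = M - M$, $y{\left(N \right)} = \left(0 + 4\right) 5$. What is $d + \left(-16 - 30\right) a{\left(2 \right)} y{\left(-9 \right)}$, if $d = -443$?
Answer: $-443$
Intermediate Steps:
$y{\left(N \right)} = 20$ ($y{\left(N \right)} = 4 \cdot 5 = 20$)
$a{\left(M \right)} = 0$
$d + \left(-16 - 30\right) a{\left(2 \right)} y{\left(-9 \right)} = -443 + \left(-16 - 30\right) 0 \cdot 20 = -443 + \left(-46\right) 0 \cdot 20 = -443 + 0 \cdot 20 = -443 + 0 = -443$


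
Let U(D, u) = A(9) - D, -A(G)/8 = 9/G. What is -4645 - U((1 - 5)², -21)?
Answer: -4621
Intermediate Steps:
A(G) = -72/G
U(D, u) = -8 - D (U(D, u) = -72/9 - D = -72*⅑ - D = -8 - D)
-4645 - U((1 - 5)², -21) = -4645 - (-8 - (1 - 5)²) = -4645 - (-8 - 1*(-4)²) = -4645 - (-8 - 1*16) = -4645 - (-8 - 16) = -4645 - 1*(-24) = -4645 + 24 = -4621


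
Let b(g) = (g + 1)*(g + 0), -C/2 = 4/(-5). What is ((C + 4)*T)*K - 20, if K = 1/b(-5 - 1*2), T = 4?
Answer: -292/15 ≈ -19.467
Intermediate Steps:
C = 8/5 (C = -8/(-5) = -8*(-1)/5 = -2*(-4/5) = 8/5 ≈ 1.6000)
b(g) = g*(1 + g) (b(g) = (1 + g)*g = g*(1 + g))
K = 1/42 (K = 1/((-5 - 1*2)*(1 + (-5 - 1*2))) = 1/((-5 - 2)*(1 + (-5 - 2))) = 1/(-7*(1 - 7)) = 1/(-7*(-6)) = 1/42 ≈ 0.023810)
((C + 4)*T)*K - 20 = ((8/5 + 4)*4)*(1/42) - 20 = ((28/5)*4)*(1/42) - 20 = (112/5)*(1/42) - 20 = 8/15 - 20 = -292/15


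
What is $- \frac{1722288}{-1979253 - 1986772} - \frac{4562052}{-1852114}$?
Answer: $\frac{967413000006}{333887746675} \approx 2.8974$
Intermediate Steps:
$- \frac{1722288}{-1979253 - 1986772} - \frac{4562052}{-1852114} = - \frac{1722288}{-3966025} - - \frac{207366}{84187} = \left(-1722288\right) \left(- \frac{1}{3966025}\right) + \frac{207366}{84187} = \frac{1722288}{3966025} + \frac{207366}{84187} = \frac{967413000006}{333887746675}$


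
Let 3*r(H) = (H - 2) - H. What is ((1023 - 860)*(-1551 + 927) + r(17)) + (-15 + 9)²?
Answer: -305030/3 ≈ -1.0168e+5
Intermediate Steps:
r(H) = -⅔ (r(H) = ((H - 2) - H)/3 = ((-2 + H) - H)/3 = (⅓)*(-2) = -⅔)
((1023 - 860)*(-1551 + 927) + r(17)) + (-15 + 9)² = ((1023 - 860)*(-1551 + 927) - ⅔) + (-15 + 9)² = (163*(-624) - ⅔) + (-6)² = (-101712 - ⅔) + 36 = -305138/3 + 36 = -305030/3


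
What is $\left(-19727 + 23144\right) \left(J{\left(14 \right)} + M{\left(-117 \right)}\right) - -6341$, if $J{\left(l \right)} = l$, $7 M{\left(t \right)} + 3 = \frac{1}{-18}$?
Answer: $\frac{2212873}{42} \approx 52687.0$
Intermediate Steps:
$M{\left(t \right)} = - \frac{55}{126}$ ($M{\left(t \right)} = - \frac{3}{7} + \frac{1}{7 \left(-18\right)} = - \frac{3}{7} + \frac{1}{7} \left(- \frac{1}{18}\right) = - \frac{3}{7} - \frac{1}{126} = - \frac{55}{126}$)
$\left(-19727 + 23144\right) \left(J{\left(14 \right)} + M{\left(-117 \right)}\right) - -6341 = \left(-19727 + 23144\right) \left(14 - \frac{55}{126}\right) - -6341 = 3417 \cdot \frac{1709}{126} + 6341 = \frac{1946551}{42} + 6341 = \frac{2212873}{42}$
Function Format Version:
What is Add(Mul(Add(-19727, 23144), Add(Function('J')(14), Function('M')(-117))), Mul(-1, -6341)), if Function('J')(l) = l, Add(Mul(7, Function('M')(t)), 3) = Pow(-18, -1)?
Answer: Rational(2212873, 42) ≈ 52687.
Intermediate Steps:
Function('M')(t) = Rational(-55, 126) (Function('M')(t) = Add(Rational(-3, 7), Mul(Rational(1, 7), Pow(-18, -1))) = Add(Rational(-3, 7), Mul(Rational(1, 7), Rational(-1, 18))) = Add(Rational(-3, 7), Rational(-1, 126)) = Rational(-55, 126))
Add(Mul(Add(-19727, 23144), Add(Function('J')(14), Function('M')(-117))), Mul(-1, -6341)) = Add(Mul(Add(-19727, 23144), Add(14, Rational(-55, 126))), Mul(-1, -6341)) = Add(Mul(3417, Rational(1709, 126)), 6341) = Add(Rational(1946551, 42), 6341) = Rational(2212873, 42)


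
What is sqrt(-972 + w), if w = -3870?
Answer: 3*I*sqrt(538) ≈ 69.584*I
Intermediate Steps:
sqrt(-972 + w) = sqrt(-972 - 3870) = sqrt(-4842) = 3*I*sqrt(538)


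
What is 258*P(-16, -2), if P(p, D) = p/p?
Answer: 258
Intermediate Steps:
P(p, D) = 1
258*P(-16, -2) = 258*1 = 258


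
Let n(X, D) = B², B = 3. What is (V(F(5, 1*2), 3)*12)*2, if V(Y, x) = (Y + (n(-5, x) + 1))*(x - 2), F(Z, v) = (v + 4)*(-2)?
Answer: -48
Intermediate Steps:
F(Z, v) = -8 - 2*v (F(Z, v) = (4 + v)*(-2) = -8 - 2*v)
n(X, D) = 9 (n(X, D) = 3² = 9)
V(Y, x) = (-2 + x)*(10 + Y) (V(Y, x) = (Y + (9 + 1))*(x - 2) = (Y + 10)*(-2 + x) = (10 + Y)*(-2 + x) = (-2 + x)*(10 + Y))
(V(F(5, 1*2), 3)*12)*2 = ((-20 - 2*(-8 - 2*2) + 10*3 + (-8 - 2*2)*3)*12)*2 = ((-20 - 2*(-8 - 2*2) + 30 + (-8 - 2*2)*3)*12)*2 = ((-20 - 2*(-8 - 4) + 30 + (-8 - 4)*3)*12)*2 = ((-20 - 2*(-12) + 30 - 12*3)*12)*2 = ((-20 + 24 + 30 - 36)*12)*2 = -2*12*2 = -24*2 = -48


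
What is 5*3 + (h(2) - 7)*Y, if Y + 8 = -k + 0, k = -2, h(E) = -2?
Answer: 69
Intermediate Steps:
Y = -6 (Y = -8 + (-1*(-2) + 0) = -8 + (2 + 0) = -8 + 2 = -6)
5*3 + (h(2) - 7)*Y = 5*3 + (-2 - 7)*(-6) = 15 - 9*(-6) = 15 + 54 = 69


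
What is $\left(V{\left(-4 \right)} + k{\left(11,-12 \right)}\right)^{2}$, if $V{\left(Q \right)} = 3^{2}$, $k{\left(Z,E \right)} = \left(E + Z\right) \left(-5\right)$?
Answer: $196$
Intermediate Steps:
$k{\left(Z,E \right)} = - 5 E - 5 Z$
$V{\left(Q \right)} = 9$
$\left(V{\left(-4 \right)} + k{\left(11,-12 \right)}\right)^{2} = \left(9 - -5\right)^{2} = \left(9 + \left(60 - 55\right)\right)^{2} = \left(9 + 5\right)^{2} = 14^{2} = 196$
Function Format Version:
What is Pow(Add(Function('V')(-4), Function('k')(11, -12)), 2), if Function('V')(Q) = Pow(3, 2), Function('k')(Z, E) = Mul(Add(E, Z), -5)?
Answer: 196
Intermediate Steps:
Function('k')(Z, E) = Add(Mul(-5, E), Mul(-5, Z))
Function('V')(Q) = 9
Pow(Add(Function('V')(-4), Function('k')(11, -12)), 2) = Pow(Add(9, Add(Mul(-5, -12), Mul(-5, 11))), 2) = Pow(Add(9, Add(60, -55)), 2) = Pow(Add(9, 5), 2) = Pow(14, 2) = 196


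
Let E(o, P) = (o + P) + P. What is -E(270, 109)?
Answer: -488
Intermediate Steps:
E(o, P) = o + 2*P (E(o, P) = (P + o) + P = o + 2*P)
-E(270, 109) = -(270 + 2*109) = -(270 + 218) = -1*488 = -488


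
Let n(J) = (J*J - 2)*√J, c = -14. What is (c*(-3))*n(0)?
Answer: 0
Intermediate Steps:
n(J) = √J*(-2 + J²) (n(J) = (J² - 2)*√J = (-2 + J²)*√J = √J*(-2 + J²))
(c*(-3))*n(0) = (-14*(-3))*(√0*(-2 + 0²)) = 42*(0*(-2 + 0)) = 42*(0*(-2)) = 42*0 = 0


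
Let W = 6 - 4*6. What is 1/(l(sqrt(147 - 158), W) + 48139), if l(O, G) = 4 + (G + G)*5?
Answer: 1/47963 ≈ 2.0849e-5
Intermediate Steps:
W = -18 (W = 6 - 24 = -18)
l(O, G) = 4 + 10*G (l(O, G) = 4 + (2*G)*5 = 4 + 10*G)
1/(l(sqrt(147 - 158), W) + 48139) = 1/((4 + 10*(-18)) + 48139) = 1/((4 - 180) + 48139) = 1/(-176 + 48139) = 1/47963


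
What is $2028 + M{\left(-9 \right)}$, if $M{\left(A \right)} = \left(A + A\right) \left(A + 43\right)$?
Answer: $1416$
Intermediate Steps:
$M{\left(A \right)} = 2 A \left(43 + A\right)$
$2028 + M{\left(-9 \right)} = 2028 + 2 \left(-9\right) \left(43 - 9\right) = 2028 + 2 \left(-9\right) 34 = 2028 - 612 = 1416$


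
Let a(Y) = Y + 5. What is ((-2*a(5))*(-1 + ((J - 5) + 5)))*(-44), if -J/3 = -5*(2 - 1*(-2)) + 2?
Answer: 46640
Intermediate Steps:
J = 54 (J = -3*(-5*(2 - 1*(-2)) + 2) = -3*(-5*(2 + 2) + 2) = -3*(-5*4 + 2) = -3*(-20 + 2) = -3*(-18) = 54)
a(Y) = 5 + Y
((-2*a(5))*(-1 + ((J - 5) + 5)))*(-44) = ((-2*(5 + 5))*(-1 + ((54 - 5) + 5)))*(-44) = ((-2*10)*(-1 + (49 + 5)))*(-44) = -20*(-1 + 54)*(-44) = -20*53*(-44) = -1060*(-44) = 46640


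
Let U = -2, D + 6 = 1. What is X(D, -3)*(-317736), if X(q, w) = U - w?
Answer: -317736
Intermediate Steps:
D = -5 (D = -6 + 1 = -5)
X(q, w) = -2 - w
X(D, -3)*(-317736) = (-2 - 1*(-3))*(-317736) = (-2 + 3)*(-317736) = 1*(-317736) = -317736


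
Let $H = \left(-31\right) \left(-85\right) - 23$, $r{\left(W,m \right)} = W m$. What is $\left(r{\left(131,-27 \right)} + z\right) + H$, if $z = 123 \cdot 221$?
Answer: $26258$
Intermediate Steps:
$H = 2612$ ($H = 2635 - 23 = 2612$)
$z = 27183$
$\left(r{\left(131,-27 \right)} + z\right) + H = \left(131 \left(-27\right) + 27183\right) + 2612 = \left(-3537 + 27183\right) + 2612 = 23646 + 2612 = 26258$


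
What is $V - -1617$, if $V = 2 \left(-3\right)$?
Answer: $1611$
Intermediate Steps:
$V = -6$
$V - -1617 = -6 - -1617 = -6 + 1617 = 1611$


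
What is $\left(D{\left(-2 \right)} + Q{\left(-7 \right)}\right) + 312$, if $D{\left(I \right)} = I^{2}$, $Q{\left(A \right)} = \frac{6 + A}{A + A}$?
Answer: $\frac{4425}{14} \approx 316.07$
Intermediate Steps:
$Q{\left(A \right)} = \frac{6 + A}{2 A}$
$\left(D{\left(-2 \right)} + Q{\left(-7 \right)}\right) + 312 = \left(\left(-2\right)^{2} + \frac{6 - 7}{2 \left(-7\right)}\right) + 312 = \left(4 + \frac{1}{2} \left(- \frac{1}{7}\right) \left(-1\right)\right) + 312 = \left(4 + \frac{1}{14}\right) + 312 = \frac{57}{14} + 312 = \frac{4425}{14}$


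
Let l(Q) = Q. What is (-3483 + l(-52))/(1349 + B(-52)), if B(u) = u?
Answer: -3535/1297 ≈ -2.7255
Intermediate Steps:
(-3483 + l(-52))/(1349 + B(-52)) = (-3483 - 52)/(1349 - 52) = -3535/1297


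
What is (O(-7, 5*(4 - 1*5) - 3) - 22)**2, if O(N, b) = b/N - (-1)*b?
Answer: 40804/49 ≈ 832.73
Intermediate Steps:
O(N, b) = b + b/N (O(N, b) = b/N + b = b + b/N)
(O(-7, 5*(4 - 1*5) - 3) - 22)**2 = (((5*(4 - 1*5) - 3) + (5*(4 - 1*5) - 3)/(-7)) - 22)**2 = (((5*(4 - 5) - 3) + (5*(4 - 5) - 3)*(-1/7)) - 22)**2 = (((5*(-1) - 3) + (5*(-1) - 3)*(-1/7)) - 22)**2 = (((-5 - 3) + (-5 - 3)*(-1/7)) - 22)**2 = ((-8 - 8*(-1/7)) - 22)**2 = ((-8 + 8/7) - 22)**2 = (-48/7 - 22)**2 = (-202/7)**2 = 40804/49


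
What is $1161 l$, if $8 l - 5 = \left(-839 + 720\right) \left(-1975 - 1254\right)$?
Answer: $55765152$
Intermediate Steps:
$l = 48032$ ($l = \frac{5}{8} + \frac{\left(-839 + 720\right) \left(-1975 - 1254\right)}{8} = \frac{5}{8} + \frac{\left(-119\right) \left(-3229\right)}{8} = \frac{5}{8} + \frac{1}{8} \cdot 384251 = \frac{5}{8} + \frac{384251}{8} = 48032$)
$1161 l = 1161 \cdot 48032 = 55765152$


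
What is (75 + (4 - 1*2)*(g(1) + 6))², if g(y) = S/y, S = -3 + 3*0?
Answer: 6561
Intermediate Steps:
S = -3 (S = -3 + 0 = -3)
g(y) = -3/y
(75 + (4 - 1*2)*(g(1) + 6))² = (75 + (4 - 1*2)*(-3/1 + 6))² = (75 + (4 - 2)*(-3*1 + 6))² = (75 + 2*(-3 + 6))² = (75 + 2*3)² = (75 + 6)² = 81² = 6561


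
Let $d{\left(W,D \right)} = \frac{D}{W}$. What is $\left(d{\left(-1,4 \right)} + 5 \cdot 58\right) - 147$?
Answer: $139$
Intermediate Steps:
$\left(d{\left(-1,4 \right)} + 5 \cdot 58\right) - 147 = \left(\frac{4}{-1} + 5 \cdot 58\right) - 147 = \left(4 \left(-1\right) + 290\right) - 147 = \left(-4 + 290\right) - 147 = 286 - 147 = 139$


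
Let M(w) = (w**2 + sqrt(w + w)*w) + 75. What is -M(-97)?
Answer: -9484 + 97*I*sqrt(194) ≈ -9484.0 + 1351.1*I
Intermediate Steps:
M(w) = 75 + w**2 + sqrt(2)*w**(3/2) (M(w) = (w**2 + sqrt(2*w)*w) + 75 = (w**2 + (sqrt(2)*sqrt(w))*w) + 75 = (w**2 + sqrt(2)*w**(3/2)) + 75 = 75 + w**2 + sqrt(2)*w**(3/2))
-M(-97) = -(75 + (-97)**2 + sqrt(2)*(-97)**(3/2)) = -(75 + 9409 + sqrt(2)*(-97*I*sqrt(97))) = -(75 + 9409 - 97*I*sqrt(194)) = -(9484 - 97*I*sqrt(194)) = -9484 + 97*I*sqrt(194)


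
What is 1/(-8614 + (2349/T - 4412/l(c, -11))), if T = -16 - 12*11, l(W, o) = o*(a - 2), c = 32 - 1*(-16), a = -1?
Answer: -4884/42801269 ≈ -0.00011411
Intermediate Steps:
c = 48 (c = 32 + 16 = 48)
l(W, o) = -3*o (l(W, o) = o*(-1 - 2) = o*(-3) = -3*o)
T = -148 (T = -16 - 132 = -148)
1/(-8614 + (2349/T - 4412/l(c, -11))) = 1/(-8614 + (2349/(-148) - 4412/((-3*(-11))))) = 1/(-8614 + (2349*(-1/148) - 4412/33)) = 1/(-8614 + (-2349/148 - 4412*1/33)) = 1/(-8614 + (-2349/148 - 4412/33)) = 1/(-8614 - 730493/4884) = 1/(-42801269/4884) = -4884/42801269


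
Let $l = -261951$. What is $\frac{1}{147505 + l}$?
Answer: $- \frac{1}{114446} \approx -8.7377 \cdot 10^{-6}$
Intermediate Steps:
$\frac{1}{147505 + l} = \frac{1}{147505 - 261951} = \frac{1}{-114446} = - \frac{1}{114446}$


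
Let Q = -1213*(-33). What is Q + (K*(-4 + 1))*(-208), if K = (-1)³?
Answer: 39405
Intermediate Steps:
K = -1
Q = 40029
Q + (K*(-4 + 1))*(-208) = 40029 - (-4 + 1)*(-208) = 40029 - 1*(-3)*(-208) = 40029 + 3*(-208) = 40029 - 624 = 39405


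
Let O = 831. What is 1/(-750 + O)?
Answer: 1/81 ≈ 0.012346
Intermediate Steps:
1/(-750 + O) = 1/(-750 + 831) = 1/81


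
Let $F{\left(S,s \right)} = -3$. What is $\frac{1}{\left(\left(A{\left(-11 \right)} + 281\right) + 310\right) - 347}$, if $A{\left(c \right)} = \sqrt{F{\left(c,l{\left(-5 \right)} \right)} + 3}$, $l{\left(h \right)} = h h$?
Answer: $\frac{1}{244} \approx 0.0040984$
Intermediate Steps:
$l{\left(h \right)} = h^{2}$
$A{\left(c \right)} = 0$ ($A{\left(c \right)} = \sqrt{-3 + 3} = \sqrt{0} = 0$)
$\frac{1}{\left(\left(A{\left(-11 \right)} + 281\right) + 310\right) - 347} = \frac{1}{\left(\left(0 + 281\right) + 310\right) - 347} = \frac{1}{\left(281 + 310\right) - 347} = \frac{1}{591 - 347} = \frac{1}{244}$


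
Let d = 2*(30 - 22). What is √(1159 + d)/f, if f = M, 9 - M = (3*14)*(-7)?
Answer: 5*√47/303 ≈ 0.11313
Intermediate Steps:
d = 16 (d = 2*8 = 16)
M = 303 (M = 9 - 3*14*(-7) = 9 - 42*(-7) = 9 - 1*(-294) = 9 + 294 = 303)
f = 303
√(1159 + d)/f = √(1159 + 16)/303 = √1175*(1/303) = (5*√47)*(1/303) = 5*√47/303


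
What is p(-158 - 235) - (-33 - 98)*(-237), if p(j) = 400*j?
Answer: -188247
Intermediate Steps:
p(-158 - 235) - (-33 - 98)*(-237) = 400*(-158 - 235) - (-33 - 98)*(-237) = 400*(-393) - (-131)*(-237) = -157200 - 1*31047 = -157200 - 31047 = -188247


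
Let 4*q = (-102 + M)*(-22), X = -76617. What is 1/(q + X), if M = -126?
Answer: -1/75363 ≈ -1.3269e-5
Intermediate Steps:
q = 1254 (q = ((-102 - 126)*(-22))/4 = (-228*(-22))/4 = (¼)*5016 = 1254)
1/(q + X) = 1/(1254 - 76617) = 1/(-75363) = -1/75363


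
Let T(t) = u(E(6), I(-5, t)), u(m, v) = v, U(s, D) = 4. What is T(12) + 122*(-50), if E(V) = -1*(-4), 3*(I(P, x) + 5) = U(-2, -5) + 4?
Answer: -18307/3 ≈ -6102.3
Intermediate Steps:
I(P, x) = -7/3 (I(P, x) = -5 + (4 + 4)/3 = -5 + (1/3)*8 = -5 + 8/3 = -7/3)
E(V) = 4
T(t) = -7/3
T(12) + 122*(-50) = -7/3 + 122*(-50) = -7/3 - 6100 = -18307/3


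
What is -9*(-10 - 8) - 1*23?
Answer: 139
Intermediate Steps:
-9*(-10 - 8) - 1*23 = -9*(-18) - 23 = 162 - 23 = 139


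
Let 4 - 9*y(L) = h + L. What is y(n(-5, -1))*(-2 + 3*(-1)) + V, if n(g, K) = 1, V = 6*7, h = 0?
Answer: 121/3 ≈ 40.333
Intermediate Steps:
V = 42
y(L) = 4/9 - L/9 (y(L) = 4/9 - (0 + L)/9 = 4/9 - L/9)
y(n(-5, -1))*(-2 + 3*(-1)) + V = (4/9 - ⅑*1)*(-2 + 3*(-1)) + 42 = (4/9 - ⅑)*(-2 - 3) + 42 = (⅓)*(-5) + 42 = -5/3 + 42 = 121/3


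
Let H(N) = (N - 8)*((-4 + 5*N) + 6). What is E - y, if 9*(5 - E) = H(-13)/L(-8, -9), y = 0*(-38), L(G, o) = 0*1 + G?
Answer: 187/8 ≈ 23.375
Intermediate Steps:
L(G, o) = G (L(G, o) = 0 + G = G)
H(N) = (-8 + N)*(2 + 5*N)
y = 0
E = 187/8 (E = 5 - (-16 - 38*(-13) + 5*(-13)²)/(9*(-8)) = 5 - (-16 + 494 + 5*169)*(-1)/(9*8) = 5 - (-16 + 494 + 845)*(-1)/(9*8) = 5 - 147*(-1)/8 = 5 - ⅑*(-1323/8) = 5 + 147/8 = 187/8 ≈ 23.375)
E - y = 187/8 - 1*0 = 187/8 + 0 = 187/8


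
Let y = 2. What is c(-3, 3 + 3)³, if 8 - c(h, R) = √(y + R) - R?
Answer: 3080 - 1192*√2 ≈ 1394.3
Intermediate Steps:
c(h, R) = 8 + R - √(2 + R) (c(h, R) = 8 - (√(2 + R) - R) = 8 + (R - √(2 + R)) = 8 + R - √(2 + R))
c(-3, 3 + 3)³ = (8 + (3 + 3) - √(2 + (3 + 3)))³ = (8 + 6 - √(2 + 6))³ = (8 + 6 - √8)³ = (8 + 6 - 2*√2)³ = (14 - 2*√2)³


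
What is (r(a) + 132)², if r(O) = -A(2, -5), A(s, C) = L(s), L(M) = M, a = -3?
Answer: 16900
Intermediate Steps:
A(s, C) = s
r(O) = -2 (r(O) = -1*2 = -2)
(r(a) + 132)² = (-2 + 132)² = 130² = 16900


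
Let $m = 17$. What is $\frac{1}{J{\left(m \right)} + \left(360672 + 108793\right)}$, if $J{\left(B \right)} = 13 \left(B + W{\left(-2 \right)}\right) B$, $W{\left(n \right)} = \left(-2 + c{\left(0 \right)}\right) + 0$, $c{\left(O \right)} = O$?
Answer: $\frac{1}{472780} \approx 2.1151 \cdot 10^{-6}$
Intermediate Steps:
$W{\left(n \right)} = -2$ ($W{\left(n \right)} = \left(-2 + 0\right) + 0 = -2 + 0 = -2$)
$J{\left(B \right)} = B \left(-26 + 13 B\right)$ ($J{\left(B \right)} = 13 \left(B - 2\right) B = 13 \left(-2 + B\right) B = \left(-26 + 13 B\right) B = B \left(-26 + 13 B\right)$)
$\frac{1}{J{\left(m \right)} + \left(360672 + 108793\right)} = \frac{1}{13 \cdot 17 \left(-2 + 17\right) + \left(360672 + 108793\right)} = \frac{1}{13 \cdot 17 \cdot 15 + 469465} = \frac{1}{3315 + 469465} = \frac{1}{472780}$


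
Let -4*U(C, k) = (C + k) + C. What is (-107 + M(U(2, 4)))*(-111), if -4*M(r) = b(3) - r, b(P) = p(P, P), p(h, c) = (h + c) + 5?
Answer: 48951/4 ≈ 12238.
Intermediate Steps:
p(h, c) = 5 + c + h (p(h, c) = (c + h) + 5 = 5 + c + h)
b(P) = 5 + 2*P (b(P) = 5 + P + P = 5 + 2*P)
U(C, k) = -C/2 - k/4 (U(C, k) = -((C + k) + C)/4 = -(k + 2*C)/4 = -C/2 - k/4)
M(r) = -11/4 + r/4 (M(r) = -((5 + 2*3) - r)/4 = -((5 + 6) - r)/4 = -(11 - r)/4 = -11/4 + r/4)
(-107 + M(U(2, 4)))*(-111) = (-107 + (-11/4 + (-½*2 - ¼*4)/4))*(-111) = (-107 + (-11/4 + (-1 - 1)/4))*(-111) = (-107 + (-11/4 + (¼)*(-2)))*(-111) = (-107 + (-11/4 - ½))*(-111) = (-107 - 13/4)*(-111) = -441/4*(-111) = 48951/4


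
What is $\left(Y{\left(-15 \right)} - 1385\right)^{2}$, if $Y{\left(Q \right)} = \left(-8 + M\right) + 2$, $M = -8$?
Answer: $1957201$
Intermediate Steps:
$Y{\left(Q \right)} = -14$ ($Y{\left(Q \right)} = \left(-8 - 8\right) + 2 = -16 + 2 = -14$)
$\left(Y{\left(-15 \right)} - 1385\right)^{2} = \left(-14 - 1385\right)^{2} = \left(-1399\right)^{2} = 1957201$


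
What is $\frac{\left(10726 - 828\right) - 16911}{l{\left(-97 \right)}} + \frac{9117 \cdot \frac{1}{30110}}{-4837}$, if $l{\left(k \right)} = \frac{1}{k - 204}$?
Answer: $\frac{307437738900793}{145642070} \approx 2.1109 \cdot 10^{6}$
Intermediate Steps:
$l{\left(k \right)} = \frac{1}{-204 + k}$
$\frac{\left(10726 - 828\right) - 16911}{l{\left(-97 \right)}} + \frac{9117 \cdot \frac{1}{30110}}{-4837} = \frac{\left(10726 - 828\right) - 16911}{\frac{1}{-204 - 97}} + \frac{9117 \cdot \frac{1}{30110}}{-4837} = \frac{9898 - 16911}{\frac{1}{-301}} + 9117 \cdot \frac{1}{30110} \left(- \frac{1}{4837}\right) = - \frac{7013}{- \frac{1}{301}} + \frac{9117}{30110} \left(- \frac{1}{4837}\right) = \left(-7013\right) \left(-301\right) - \frac{9117}{145642070} = 2110913 - \frac{9117}{145642070} = \frac{307437738900793}{145642070}$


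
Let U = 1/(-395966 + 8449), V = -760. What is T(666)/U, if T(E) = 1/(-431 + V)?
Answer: 387517/1191 ≈ 325.37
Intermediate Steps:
T(E) = -1/1191 (T(E) = 1/(-431 - 760) = 1/(-1191) = -1/1191)
U = -1/387517 (U = 1/(-387517) = -1/387517 ≈ -2.5805e-6)
T(666)/U = -1/(1191*(-1/387517)) = -1/1191*(-387517) = 387517/1191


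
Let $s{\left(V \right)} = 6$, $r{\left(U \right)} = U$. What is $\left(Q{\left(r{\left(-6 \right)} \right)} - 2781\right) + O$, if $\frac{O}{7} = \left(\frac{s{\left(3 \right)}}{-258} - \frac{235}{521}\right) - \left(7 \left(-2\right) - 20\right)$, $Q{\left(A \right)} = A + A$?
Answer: $- \frac{57314047}{22403} \approx -2558.3$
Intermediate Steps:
$Q{\left(A \right)} = 2 A$
$O = \frac{5257532}{22403}$ ($O = 7 \left(\left(\frac{6}{-258} - \frac{235}{521}\right) - \left(7 \left(-2\right) - 20\right)\right) = 7 \left(\left(6 \left(- \frac{1}{258}\right) - \frac{235}{521}\right) - \left(-14 - 20\right)\right) = 7 \left(\left(- \frac{1}{43} - \frac{235}{521}\right) - -34\right) = 7 \left(- \frac{10626}{22403} + 34\right) = 7 \cdot \frac{751076}{22403} = \frac{5257532}{22403} \approx 234.68$)
$\left(Q{\left(r{\left(-6 \right)} \right)} - 2781\right) + O = \left(2 \left(-6\right) - 2781\right) + \frac{5257532}{22403} = \left(-12 - 2781\right) + \frac{5257532}{22403} = -2793 + \frac{5257532}{22403} = - \frac{57314047}{22403}$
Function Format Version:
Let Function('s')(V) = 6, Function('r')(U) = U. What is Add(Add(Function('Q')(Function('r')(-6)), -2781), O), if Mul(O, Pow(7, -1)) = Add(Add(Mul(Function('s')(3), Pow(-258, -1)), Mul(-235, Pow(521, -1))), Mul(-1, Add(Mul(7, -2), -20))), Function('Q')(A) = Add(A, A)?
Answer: Rational(-57314047, 22403) ≈ -2558.3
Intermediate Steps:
Function('Q')(A) = Mul(2, A)
O = Rational(5257532, 22403) (O = Mul(7, Add(Add(Mul(6, Pow(-258, -1)), Mul(-235, Pow(521, -1))), Mul(-1, Add(Mul(7, -2), -20)))) = Mul(7, Add(Add(Mul(6, Rational(-1, 258)), Mul(-235, Rational(1, 521))), Mul(-1, Add(-14, -20)))) = Mul(7, Add(Add(Rational(-1, 43), Rational(-235, 521)), Mul(-1, -34))) = Mul(7, Add(Rational(-10626, 22403), 34)) = Mul(7, Rational(751076, 22403)) = Rational(5257532, 22403) ≈ 234.68)
Add(Add(Function('Q')(Function('r')(-6)), -2781), O) = Add(Add(Mul(2, -6), -2781), Rational(5257532, 22403)) = Add(Add(-12, -2781), Rational(5257532, 22403)) = Add(-2793, Rational(5257532, 22403)) = Rational(-57314047, 22403)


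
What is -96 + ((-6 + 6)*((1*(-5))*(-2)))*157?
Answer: -96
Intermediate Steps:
-96 + ((-6 + 6)*((1*(-5))*(-2)))*157 = -96 + (0*(-5*(-2)))*157 = -96 + (0*10)*157 = -96 + 0*157 = -96 + 0 = -96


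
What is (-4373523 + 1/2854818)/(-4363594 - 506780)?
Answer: 12485612183813/13904031361932 ≈ 0.89799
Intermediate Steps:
(-4373523 + 1/2854818)/(-4363594 - 506780) = (-4373523 + 1/2854818)/(-4870374) = -12485612183813/2854818*(-1/4870374) = 12485612183813/13904031361932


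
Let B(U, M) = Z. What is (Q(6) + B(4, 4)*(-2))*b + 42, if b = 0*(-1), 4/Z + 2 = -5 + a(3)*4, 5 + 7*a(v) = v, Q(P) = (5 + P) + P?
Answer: 42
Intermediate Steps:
Q(P) = 5 + 2*P
a(v) = -5/7 + v/7
Z = -28/57 (Z = 4/(-2 + (-5 + (-5/7 + (⅐)*3)*4)) = 4/(-2 + (-5 + (-5/7 + 3/7)*4)) = 4/(-2 + (-5 - 2/7*4)) = 4/(-2 + (-5 - 8/7)) = 4/(-2 - 43/7) = 4/(-57/7) = 4*(-7/57) = -28/57 ≈ -0.49123)
B(U, M) = -28/57
b = 0
(Q(6) + B(4, 4)*(-2))*b + 42 = ((5 + 2*6) - 28/57*(-2))*0 + 42 = ((5 + 12) + 56/57)*0 + 42 = (17 + 56/57)*0 + 42 = (1025/57)*0 + 42 = 0 + 42 = 42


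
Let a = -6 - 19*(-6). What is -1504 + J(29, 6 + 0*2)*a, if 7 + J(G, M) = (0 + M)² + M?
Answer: 2276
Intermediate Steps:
a = 108 (a = -6 + 114 = 108)
J(G, M) = -7 + M + M² (J(G, M) = -7 + ((0 + M)² + M) = -7 + (M² + M) = -7 + (M + M²) = -7 + M + M²)
-1504 + J(29, 6 + 0*2)*a = -1504 + (-7 + (6 + 0*2) + (6 + 0*2)²)*108 = -1504 + (-7 + (6 + 0) + (6 + 0)²)*108 = -1504 + (-7 + 6 + 6²)*108 = -1504 + (-7 + 6 + 36)*108 = -1504 + 35*108 = -1504 + 3780 = 2276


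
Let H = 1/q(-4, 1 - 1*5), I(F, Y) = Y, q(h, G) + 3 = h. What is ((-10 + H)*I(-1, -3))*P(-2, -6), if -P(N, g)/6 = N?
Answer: 2556/7 ≈ 365.14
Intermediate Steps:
q(h, G) = -3 + h
P(N, g) = -6*N
H = -⅐ (H = 1/(-3 - 4) = 1/(-7) = -⅐ ≈ -0.14286)
((-10 + H)*I(-1, -3))*P(-2, -6) = ((-10 - ⅐)*(-3))*(-6*(-2)) = -71/7*(-3)*12 = (213/7)*12 = 2556/7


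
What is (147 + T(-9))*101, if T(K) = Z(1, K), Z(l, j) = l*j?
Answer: 13938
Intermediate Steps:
Z(l, j) = j*l
T(K) = K (T(K) = K*1 = K)
(147 + T(-9))*101 = (147 - 9)*101 = 138*101 = 13938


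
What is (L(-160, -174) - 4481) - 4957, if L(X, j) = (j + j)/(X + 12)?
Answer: -349119/37 ≈ -9435.7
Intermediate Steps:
L(X, j) = 2*j/(12 + X) (L(X, j) = (2*j)/(12 + X) = 2*j/(12 + X))
(L(-160, -174) - 4481) - 4957 = (2*(-174)/(12 - 160) - 4481) - 4957 = (2*(-174)/(-148) - 4481) - 4957 = (2*(-174)*(-1/148) - 4481) - 4957 = (87/37 - 4481) - 4957 = -165710/37 - 4957 = -349119/37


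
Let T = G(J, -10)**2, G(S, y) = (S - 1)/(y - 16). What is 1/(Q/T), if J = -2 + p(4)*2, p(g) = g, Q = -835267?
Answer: -25/564640492 ≈ -4.4276e-8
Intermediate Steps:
J = 6 (J = -2 + 4*2 = -2 + 8 = 6)
G(S, y) = (-1 + S)/(-16 + y)
T = 25/676 (T = ((-1 + 6)/(-16 - 10))**2 = (5/(-26))**2 = (-1/26*5)**2 = (-5/26)**2 = 25/676 ≈ 0.036982)
1/(Q/T) = 1/(-835267/25/676) = 1/(-835267*676/25) = 1/(-564640492/25) = -25/564640492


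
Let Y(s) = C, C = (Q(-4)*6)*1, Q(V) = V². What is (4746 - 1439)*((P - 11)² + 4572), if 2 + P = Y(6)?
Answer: 37901527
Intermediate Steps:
C = 96 (C = ((-4)²*6)*1 = (16*6)*1 = 96*1 = 96)
Y(s) = 96
P = 94 (P = -2 + 96 = 94)
(4746 - 1439)*((P - 11)² + 4572) = (4746 - 1439)*((94 - 11)² + 4572) = 3307*(83² + 4572) = 3307*(6889 + 4572) = 3307*11461 = 37901527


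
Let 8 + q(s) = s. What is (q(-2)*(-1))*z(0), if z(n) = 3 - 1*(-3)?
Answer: 60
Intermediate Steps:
q(s) = -8 + s
z(n) = 6 (z(n) = 3 + 3 = 6)
(q(-2)*(-1))*z(0) = ((-8 - 2)*(-1))*6 = -10*(-1)*6 = 10*6 = 60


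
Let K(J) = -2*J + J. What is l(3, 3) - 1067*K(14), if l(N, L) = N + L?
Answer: 14944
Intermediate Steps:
l(N, L) = L + N
K(J) = -J
l(3, 3) - 1067*K(14) = (3 + 3) - (-1067)*14 = 6 - 1067*(-14) = 6 + 14938 = 14944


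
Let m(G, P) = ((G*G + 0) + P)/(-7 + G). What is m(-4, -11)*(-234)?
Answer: 1170/11 ≈ 106.36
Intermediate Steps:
m(G, P) = (P + G²)/(-7 + G) (m(G, P) = ((G² + 0) + P)/(-7 + G) = (G² + P)/(-7 + G) = (P + G²)/(-7 + G))
m(-4, -11)*(-234) = ((-11 + (-4)²)/(-7 - 4))*(-234) = ((-11 + 16)/(-11))*(-234) = -1/11*5*(-234) = -5/11*(-234) = 1170/11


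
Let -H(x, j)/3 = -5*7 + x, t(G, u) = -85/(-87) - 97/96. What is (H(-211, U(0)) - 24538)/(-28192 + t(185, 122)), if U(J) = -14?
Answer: 22086400/26162207 ≈ 0.84421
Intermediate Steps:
t(G, u) = -31/928 (t(G, u) = -85*(-1/87) - 97*1/96 = 85/87 - 97/96 = -31/928)
H(x, j) = 105 - 3*x (H(x, j) = -3*(-5*7 + x) = -3*(-35 + x) = 105 - 3*x)
(H(-211, U(0)) - 24538)/(-28192 + t(185, 122)) = ((105 - 3*(-211)) - 24538)/(-28192 - 31/928) = ((105 + 633) - 24538)/(-26162207/928) = (738 - 24538)*(-928/26162207) = -23800*(-928/26162207) = 22086400/26162207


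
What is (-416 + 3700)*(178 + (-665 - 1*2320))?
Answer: -9218188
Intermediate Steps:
(-416 + 3700)*(178 + (-665 - 1*2320)) = 3284*(178 + (-665 - 2320)) = 3284*(178 - 2985) = 3284*(-2807) = -9218188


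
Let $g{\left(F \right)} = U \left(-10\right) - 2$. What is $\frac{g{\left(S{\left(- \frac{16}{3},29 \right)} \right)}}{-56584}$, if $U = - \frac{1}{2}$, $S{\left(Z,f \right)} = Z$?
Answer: $- \frac{3}{56584} \approx -5.3019 \cdot 10^{-5}$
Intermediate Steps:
$U = - \frac{1}{2}$ ($U = \left(-1\right) \frac{1}{2} = - \frac{1}{2} \approx -0.5$)
$g{\left(F \right)} = 3$ ($g{\left(F \right)} = \left(- \frac{1}{2}\right) \left(-10\right) - 2 = 5 - 2 = 3$)
$\frac{g{\left(S{\left(- \frac{16}{3},29 \right)} \right)}}{-56584} = \frac{3}{-56584} = 3 \left(- \frac{1}{56584}\right) = - \frac{3}{56584}$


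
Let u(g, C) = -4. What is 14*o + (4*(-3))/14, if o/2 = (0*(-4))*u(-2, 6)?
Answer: -6/7 ≈ -0.85714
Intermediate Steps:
o = 0 (o = 2*((0*(-4))*(-4)) = 2*(0*(-4)) = 2*0 = 0)
14*o + (4*(-3))/14 = 14*0 + (4*(-3))/14 = 0 - 12*1/14 = 0 - 6/7 = -6/7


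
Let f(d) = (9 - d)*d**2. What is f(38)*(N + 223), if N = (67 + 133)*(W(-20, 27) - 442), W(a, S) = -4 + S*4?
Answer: 2821479252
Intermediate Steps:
W(a, S) = -4 + 4*S
f(d) = d**2*(9 - d)
N = -67600 (N = (67 + 133)*((-4 + 4*27) - 442) = 200*((-4 + 108) - 442) = 200*(104 - 442) = 200*(-338) = -67600)
f(38)*(N + 223) = (38**2*(9 - 1*38))*(-67600 + 223) = (1444*(9 - 38))*(-67377) = (1444*(-29))*(-67377) = -41876*(-67377) = 2821479252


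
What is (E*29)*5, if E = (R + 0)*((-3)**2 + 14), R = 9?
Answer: 30015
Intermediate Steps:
E = 207 (E = (9 + 0)*((-3)**2 + 14) = 9*(9 + 14) = 9*23 = 207)
(E*29)*5 = (207*29)*5 = 6003*5 = 30015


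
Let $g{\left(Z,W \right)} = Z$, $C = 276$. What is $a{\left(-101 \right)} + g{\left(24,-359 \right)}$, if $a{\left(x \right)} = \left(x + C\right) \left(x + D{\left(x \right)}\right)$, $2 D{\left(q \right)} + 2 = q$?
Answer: $- \frac{53327}{2} \approx -26664.0$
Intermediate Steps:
$D{\left(q \right)} = -1 + \frac{q}{2}$
$a{\left(x \right)} = \left(-1 + \frac{3 x}{2}\right) \left(276 + x\right)$ ($a{\left(x \right)} = \left(x + 276\right) \left(x + \left(-1 + \frac{x}{2}\right)\right) = \left(276 + x\right) \left(-1 + \frac{3 x}{2}\right) = \left(-1 + \frac{3 x}{2}\right) \left(276 + x\right)$)
$a{\left(-101 \right)} + g{\left(24,-359 \right)} = \left(-276 + 413 \left(-101\right) + \frac{3 \left(-101\right)^{2}}{2}\right) + 24 = \left(-276 - 41713 + \frac{3}{2} \cdot 10201\right) + 24 = \left(-276 - 41713 + \frac{30603}{2}\right) + 24 = - \frac{53375}{2} + 24 = - \frac{53327}{2}$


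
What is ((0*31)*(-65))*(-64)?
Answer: 0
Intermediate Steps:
((0*31)*(-65))*(-64) = (0*(-65))*(-64) = 0*(-64) = 0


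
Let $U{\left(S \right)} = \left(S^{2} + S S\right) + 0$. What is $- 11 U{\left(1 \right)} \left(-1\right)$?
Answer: $22$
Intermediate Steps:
$U{\left(S \right)} = 2 S^{2}$ ($U{\left(S \right)} = \left(S^{2} + S^{2}\right) + 0 = 2 S^{2} + 0 = 2 S^{2}$)
$- 11 U{\left(1 \right)} \left(-1\right) = - 11 \cdot 2 \cdot 1^{2} \left(-1\right) = - 11 \cdot 2 \cdot 1 \left(-1\right) = \left(-11\right) 2 \left(-1\right) = \left(-22\right) \left(-1\right) = 22$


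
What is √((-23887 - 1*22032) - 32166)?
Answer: I*√78085 ≈ 279.44*I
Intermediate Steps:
√((-23887 - 1*22032) - 32166) = √((-23887 - 22032) - 32166) = √(-45919 - 32166) = √(-78085) = I*√78085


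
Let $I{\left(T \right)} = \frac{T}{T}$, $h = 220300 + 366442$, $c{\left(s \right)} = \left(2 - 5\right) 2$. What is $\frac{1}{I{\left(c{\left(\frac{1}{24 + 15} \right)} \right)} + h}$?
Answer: $\frac{1}{586743} \approx 1.7043 \cdot 10^{-6}$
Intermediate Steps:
$c{\left(s \right)} = -6$ ($c{\left(s \right)} = \left(-3\right) 2 = -6$)
$h = 586742$
$I{\left(T \right)} = 1$
$\frac{1}{I{\left(c{\left(\frac{1}{24 + 15} \right)} \right)} + h} = \frac{1}{1 + 586742} = \frac{1}{586743}$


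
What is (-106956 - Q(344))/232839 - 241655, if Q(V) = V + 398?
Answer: -56266816243/232839 ≈ -2.4166e+5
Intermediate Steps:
Q(V) = 398 + V
(-106956 - Q(344))/232839 - 241655 = (-106956 - (398 + 344))/232839 - 241655 = (-106956 - 1*742)*(1/232839) - 241655 = (-106956 - 742)*(1/232839) - 241655 = -107698*1/232839 - 241655 = -107698/232839 - 241655 = -56266816243/232839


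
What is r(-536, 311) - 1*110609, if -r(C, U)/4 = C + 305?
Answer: -109685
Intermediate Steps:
r(C, U) = -1220 - 4*C (r(C, U) = -4*(C + 305) = -4*(305 + C) = -1220 - 4*C)
r(-536, 311) - 1*110609 = (-1220 - 4*(-536)) - 1*110609 = (-1220 + 2144) - 110609 = 924 - 110609 = -109685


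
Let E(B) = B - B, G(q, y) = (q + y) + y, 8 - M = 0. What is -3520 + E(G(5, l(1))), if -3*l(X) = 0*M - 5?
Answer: -3520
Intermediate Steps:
M = 8 (M = 8 - 1*0 = 8 + 0 = 8)
l(X) = 5/3 (l(X) = -(0*8 - 5)/3 = -(0 - 5)/3 = -⅓*(-5) = 5/3)
G(q, y) = q + 2*y
E(B) = 0
-3520 + E(G(5, l(1))) = -3520 + 0 = -3520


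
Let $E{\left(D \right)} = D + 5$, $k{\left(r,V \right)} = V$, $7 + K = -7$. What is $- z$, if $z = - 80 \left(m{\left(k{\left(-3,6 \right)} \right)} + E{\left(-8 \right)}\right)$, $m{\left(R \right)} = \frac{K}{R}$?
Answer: $- \frac{1280}{3} \approx -426.67$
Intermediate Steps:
$K = -14$ ($K = -7 - 7 = -14$)
$E{\left(D \right)} = 5 + D$
$m{\left(R \right)} = - \frac{14}{R}$
$z = \frac{1280}{3}$ ($z = - 80 \left(- \frac{14}{6} + \left(5 - 8\right)\right) = - 80 \left(\left(-14\right) \frac{1}{6} - 3\right) = - 80 \left(- \frac{7}{3} - 3\right) = \left(-80\right) \left(- \frac{16}{3}\right) = \frac{1280}{3} \approx 426.67$)
$- z = \left(-1\right) \frac{1280}{3} = - \frac{1280}{3}$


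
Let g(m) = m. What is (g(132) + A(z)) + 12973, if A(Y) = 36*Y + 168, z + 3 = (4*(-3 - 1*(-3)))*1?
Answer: 13165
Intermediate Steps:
z = -3 (z = -3 + (4*(-3 - 1*(-3)))*1 = -3 + (4*(-3 + 3))*1 = -3 + (4*0)*1 = -3 + 0*1 = -3 + 0 = -3)
A(Y) = 168 + 36*Y
(g(132) + A(z)) + 12973 = (132 + (168 + 36*(-3))) + 12973 = (132 + (168 - 108)) + 12973 = (132 + 60) + 12973 = 192 + 12973 = 13165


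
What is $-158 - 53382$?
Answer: $-53540$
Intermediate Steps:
$-158 - 53382 = -53540$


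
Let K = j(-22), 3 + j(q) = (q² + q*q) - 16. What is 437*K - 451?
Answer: 414262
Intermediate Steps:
j(q) = -19 + 2*q² (j(q) = -3 + ((q² + q*q) - 16) = -3 + ((q² + q²) - 16) = -3 + (2*q² - 16) = -3 + (-16 + 2*q²) = -19 + 2*q²)
K = 949 (K = -19 + 2*(-22)² = -19 + 2*484 = -19 + 968 = 949)
437*K - 451 = 437*949 - 451 = 414713 - 451 = 414262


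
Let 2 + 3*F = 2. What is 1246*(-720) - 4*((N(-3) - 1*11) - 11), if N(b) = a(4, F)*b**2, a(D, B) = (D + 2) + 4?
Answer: -897392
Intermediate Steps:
F = 0 (F = -2/3 + (1/3)*2 = -2/3 + 2/3 = 0)
a(D, B) = 6 + D (a(D, B) = (2 + D) + 4 = 6 + D)
N(b) = 10*b**2 (N(b) = (6 + 4)*b**2 = 10*b**2)
1246*(-720) - 4*((N(-3) - 1*11) - 11) = 1246*(-720) - 4*((10*(-3)**2 - 1*11) - 11) = -897120 - 4*((10*9 - 11) - 11) = -897120 - 4*((90 - 11) - 11) = -897120 - 4*(79 - 11) = -897120 - 4*68 = -897120 - 272 = -897392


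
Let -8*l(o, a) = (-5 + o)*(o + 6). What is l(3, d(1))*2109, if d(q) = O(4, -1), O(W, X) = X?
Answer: 18981/4 ≈ 4745.3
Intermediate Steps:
d(q) = -1
l(o, a) = -(-5 + o)*(6 + o)/8 (l(o, a) = -(-5 + o)*(o + 6)/8 = -(-5 + o)*(6 + o)/8)
l(3, d(1))*2109 = (15/4 - ⅛*3 - ⅛*3²)*2109 = (15/4 - 3/8 - ⅛*9)*2109 = (15/4 - 3/8 - 9/8)*2109 = (9/4)*2109 = 18981/4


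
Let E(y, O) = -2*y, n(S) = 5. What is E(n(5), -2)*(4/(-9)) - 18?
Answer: -122/9 ≈ -13.556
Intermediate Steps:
E(n(5), -2)*(4/(-9)) - 18 = (-2*5)*(4/(-9)) - 18 = -40*(-1)/9 - 18 = -10*(-4/9) - 18 = 40/9 - 18 = -122/9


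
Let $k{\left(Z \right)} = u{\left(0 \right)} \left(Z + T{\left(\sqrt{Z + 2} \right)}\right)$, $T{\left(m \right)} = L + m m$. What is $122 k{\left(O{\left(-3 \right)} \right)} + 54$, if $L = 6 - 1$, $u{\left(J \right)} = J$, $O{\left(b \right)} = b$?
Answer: $54$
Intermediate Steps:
$L = 5$ ($L = 6 - 1 = 5$)
$T{\left(m \right)} = 5 + m^{2}$ ($T{\left(m \right)} = 5 + m m = 5 + m^{2}$)
$k{\left(Z \right)} = 0$ ($k{\left(Z \right)} = 0 \left(Z + \left(5 + \left(\sqrt{Z + 2}\right)^{2}\right)\right) = 0 \left(Z + \left(5 + \left(\sqrt{2 + Z}\right)^{2}\right)\right) = 0 \left(Z + \left(5 + \left(2 + Z\right)\right)\right) = 0 \left(Z + \left(7 + Z\right)\right) = 0 \left(7 + 2 Z\right) = 0$)
$122 k{\left(O{\left(-3 \right)} \right)} + 54 = 122 \cdot 0 + 54 = 0 + 54 = 54$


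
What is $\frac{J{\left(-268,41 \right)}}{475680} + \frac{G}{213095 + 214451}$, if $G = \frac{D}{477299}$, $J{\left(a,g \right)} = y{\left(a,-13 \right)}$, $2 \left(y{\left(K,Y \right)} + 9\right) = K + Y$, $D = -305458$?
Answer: $- \frac{30653358360413}{97070722919862720} \approx -0.00031578$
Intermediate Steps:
$y{\left(K,Y \right)} = -9 + \frac{K}{2} + \frac{Y}{2}$ ($y{\left(K,Y \right)} = -9 + \frac{K + Y}{2} = -9 + \left(\frac{K}{2} + \frac{Y}{2}\right) = -9 + \frac{K}{2} + \frac{Y}{2}$)
$J{\left(a,g \right)} = - \frac{31}{2} + \frac{a}{2}$ ($J{\left(a,g \right)} = -9 + \frac{a}{2} + \frac{1}{2} \left(-13\right) = -9 + \frac{a}{2} - \frac{13}{2} = - \frac{31}{2} + \frac{a}{2}$)
$G = - \frac{305458}{477299} \approx -0.63997$
$\frac{J{\left(-268,41 \right)}}{475680} + \frac{G}{213095 + 214451} = \frac{- \frac{31}{2} + \frac{1}{2} \left(-268\right)}{475680} - \frac{305458}{477299 \left(213095 + 214451\right)} = \left(- \frac{31}{2} - 134\right) \frac{1}{475680} - \frac{305458}{477299 \cdot 427546} = \left(- \frac{299}{2}\right) \frac{1}{475680} - \frac{152729}{102033639127} = - \frac{299}{951360} - \frac{152729}{102033639127} = - \frac{30653358360413}{97070722919862720}$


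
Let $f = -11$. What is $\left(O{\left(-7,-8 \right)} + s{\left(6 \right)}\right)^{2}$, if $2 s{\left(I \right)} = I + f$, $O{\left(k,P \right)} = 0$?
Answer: $\frac{25}{4} \approx 6.25$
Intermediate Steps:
$s{\left(I \right)} = - \frac{11}{2} + \frac{I}{2}$ ($s{\left(I \right)} = \frac{I - 11}{2} = \frac{-11 + I}{2} = - \frac{11}{2} + \frac{I}{2}$)
$\left(O{\left(-7,-8 \right)} + s{\left(6 \right)}\right)^{2} = \left(0 + \left(- \frac{11}{2} + \frac{1}{2} \cdot 6\right)\right)^{2} = \left(0 + \left(- \frac{11}{2} + 3\right)\right)^{2} = \left(0 - \frac{5}{2}\right)^{2} = \left(- \frac{5}{2}\right)^{2} = \frac{25}{4}$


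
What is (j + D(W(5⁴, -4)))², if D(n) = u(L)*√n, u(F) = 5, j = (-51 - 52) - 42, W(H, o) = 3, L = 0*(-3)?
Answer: 21100 - 1450*√3 ≈ 18589.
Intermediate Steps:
L = 0
j = -145 (j = -103 - 42 = -145)
D(n) = 5*√n
(j + D(W(5⁴, -4)))² = (-145 + 5*√3)²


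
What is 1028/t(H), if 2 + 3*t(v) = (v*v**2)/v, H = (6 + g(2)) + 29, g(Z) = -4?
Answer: 3084/959 ≈ 3.2159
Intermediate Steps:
H = 31 (H = (6 - 4) + 29 = 2 + 29 = 31)
t(v) = -2/3 + v**2/3 (t(v) = -2/3 + ((v*v**2)/v)/3 = -2/3 + (v**3/v)/3 = -2/3 + v**2/3)
1028/t(H) = 1028/(-2/3 + (1/3)*31**2) = 1028/(-2/3 + (1/3)*961) = 1028/(-2/3 + 961/3) = 1028/(959/3) = 1028*(3/959) = 3084/959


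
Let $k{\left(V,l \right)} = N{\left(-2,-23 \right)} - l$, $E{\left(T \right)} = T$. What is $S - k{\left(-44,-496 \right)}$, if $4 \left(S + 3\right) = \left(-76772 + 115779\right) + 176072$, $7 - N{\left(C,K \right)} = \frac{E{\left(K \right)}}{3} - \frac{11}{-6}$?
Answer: $\frac{639095}{12} \approx 53258.0$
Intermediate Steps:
$N{\left(C,K \right)} = \frac{31}{6} - \frac{K}{3}$ ($N{\left(C,K \right)} = 7 - \left(\frac{K}{3} - \frac{11}{-6}\right) = 7 - \left(K \frac{1}{3} - - \frac{11}{6}\right) = 7 - \left(\frac{K}{3} + \frac{11}{6}\right) = 7 - \left(\frac{11}{6} + \frac{K}{3}\right) = \frac{31}{6} - \frac{K}{3}$)
$S = \frac{215067}{4}$ ($S = -3 + \frac{\left(-76772 + 115779\right) + 176072}{4} = -3 + \frac{39007 + 176072}{4} = -3 + \frac{1}{4} \cdot 215079 = -3 + \frac{215079}{4} = \frac{215067}{4} \approx 53767.0$)
$k{\left(V,l \right)} = \frac{77}{6} - l$ ($k{\left(V,l \right)} = \left(\frac{31}{6} - - \frac{23}{3}\right) - l = \left(\frac{31}{6} + \frac{23}{3}\right) - l = \frac{77}{6} - l$)
$S - k{\left(-44,-496 \right)} = \frac{215067}{4} - \left(\frac{77}{6} - -496\right) = \frac{215067}{4} - \left(\frac{77}{6} + 496\right) = \frac{215067}{4} - \frac{3053}{6} = \frac{639095}{12}$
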